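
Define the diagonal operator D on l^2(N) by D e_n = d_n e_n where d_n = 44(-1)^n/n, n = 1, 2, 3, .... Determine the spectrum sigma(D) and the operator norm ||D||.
sigma(D) = {44(-1)^n/n : n ≥ 1} ∪ {0}; ||D|| = 44

A bounded diagonal operator on l^2 with diagonal entries d_n has spectrum equal to the closure of {d_n : n ≥ 1}: every d_n is an eigenvalue (with eigenvector e_n), so {d_n} ⊂ sigma(D); the spectrum is closed, so its closure is too; and for lambda not in the closure, (D - lambda I) has bounded inverse (the diagonal entries 1/(d_n - lambda) are bounded). For our sequence d_n = 44(-1)^n/n, n = 1, 2, 3, ...:
  - {d_n} = {44(-1)^n/n : n ≥ 1}; the only limit point is 0
  - closure = {44(-1)^n/n : n ≥ 1} ∪ {0}
For the norm: a diagonal operator has ||D|| = sup_n |d_n|. Here |d_n| = 44/n is decreasing, so sup_n |d_n| = |d_1| = 44. So ||D|| = 44.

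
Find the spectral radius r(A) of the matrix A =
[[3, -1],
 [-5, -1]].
r(A) = 4

The eigenvalues of A are the roots of its characteristic polynomial. With M = A (coefficients from the trace and determinant):
  p(λ) = det(λ I - M) = λ^2 - 2λ - 8.
For λ^2 - 2λ - 8 the discriminant is 36. It is a perfect square (6^2), so the roots are rational: λ = (2 ± 6)/2 = 4, -2.
Thus the eigenvalues (to 4 decimals) are 4 (modulus 4); -2 (modulus 2). The spectral radius is the largest modulus: r(A) = 4. (Cross-check: r(A) ≤ ||A||_2 ≈ 5.8416; equality holds whenever A is normal, though it can also hold for some non-normal A.)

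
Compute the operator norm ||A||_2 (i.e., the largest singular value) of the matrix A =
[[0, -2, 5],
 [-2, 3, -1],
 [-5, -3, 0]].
||A||_2 ≈ 6.2821 (= sqrt(largest eigenvalue of A^T A))

||A||_2 = sigma_max(A) = sqrt(lambda_max(A^T A)). Form the symmetric matrix M = A^T A =
[[29, 9, 2],
 [9, 22, -13],
 [2, -13, 26]].
Its characteristic polynomial (trace, sum of principal 2x2 minors, determinant of M give the coefficients) is
  p(λ) = det(λ I - M) = λ^3 - 77λ^2 + 1710λ - 9025.
No integer candidate from the rational root theorem (±divisors of 9025) is a root, so the roots are irrational. The cubic discriminant is Δ = 45928225 > 0, so there are three distinct real roots. p(7) = -485 and p(8) = 239 have opposite signs, so a root lies in (7, 8); Newton's method refines it to λ ≈ 7.6529. p(29) = 197 and p(30) = -25 have opposite signs, so a root lies in (29, 30); Newton's method refines it to λ ≈ 29.8818. p(39) = -133 and p(40) = 175 have opposite signs, so a root lies in (39, 40); Newton's method refines it to λ ≈ 39.4653. Check (Vieta): the three roots sum to 77, matching tr M = 77.
So the eigenvalues of A^T A are ≈ 7.6529, 29.8818, 39.4653 (all ≥ 0, as they must be for A^T A). The largest is λ_max ≈ 39.4653, hence ||A||_2 = sqrt(λ_max) ≈ 6.2821.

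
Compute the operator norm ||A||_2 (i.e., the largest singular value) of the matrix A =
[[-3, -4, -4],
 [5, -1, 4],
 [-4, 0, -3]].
||A||_2 ≈ 9.5953 (= sqrt(largest eigenvalue of A^T A))

||A||_2 = sigma_max(A) = sqrt(lambda_max(A^T A)). Form the symmetric matrix M = A^T A =
[[50, 7, 44],
 [7, 17, 12],
 [44, 12, 41]].
Its characteristic polynomial (trace, sum of principal 2x2 minors, determinant of M give the coefficients) is
  p(λ) = det(λ I - M) = λ^3 - 108λ^2 + 1468λ - 121.
No integer candidate from the rational root theorem (±divisors of 121) is a root, so the roots are irrational. The cubic discriminant is Δ = 12217111925 > 0, so there are three distinct real roots. p(0) = -121 and p(1) = 1240 have opposite signs, so a root lies in (0, 1); Newton's method refines it to λ ≈ 0.0829. p(15) = 974 and p(16) = -185 have opposite signs, so a root lies in (15, 16); Newton's method refines it to λ ≈ 15.8472. p(92) = -489 and p(93) = 6668 have opposite signs, so a root lies in (92, 93); Newton's method refines it to λ ≈ 92.0699. Check (Vieta): the three roots sum to 108, matching tr M = 108.
So the eigenvalues of A^T A are ≈ 0.0829, 15.8472, 92.0699 (all ≥ 0, as they must be for A^T A). The largest is λ_max ≈ 92.0699, hence ||A||_2 = sqrt(λ_max) ≈ 9.5953.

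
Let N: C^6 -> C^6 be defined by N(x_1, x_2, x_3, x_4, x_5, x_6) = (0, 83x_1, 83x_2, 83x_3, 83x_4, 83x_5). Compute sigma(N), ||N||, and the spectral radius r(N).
sigma(N) = {0}; ||N|| = 83; r(N) = 0. (N is nilpotent with N^6 = 0.)

On C^6, N is a strictly lower-triangular matrix with 83 on the subdiagonal and zeros elsewhere, so its characteristic polynomial is lambda^6 and every eigenvalue is 0: sigma(N) = {0}. For the operator norm, N e_i = 83e_{i+1} for i = 1, ..., 5 and N e_6 = 0, so the singular values of N are 83 (with multiplicity 5) and 0; hence ||N|| = 83. The spectral radius r(N) = max|lambda| = 0. Note ||N|| > r(N) — characteristic of non-normal nilpotent operators. Indeed N^6 = 0.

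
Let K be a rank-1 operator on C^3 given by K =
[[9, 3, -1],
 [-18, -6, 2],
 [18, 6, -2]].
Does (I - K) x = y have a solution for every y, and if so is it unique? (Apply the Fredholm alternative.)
(I - K) is singular (det(I - K) = 0, i.e. 1 ∈ sigma(K)). (I - K) x = y is solvable iff y ⊥ ker((I - K)^*) = span{(9, 3, -1)}, i.e. iff 9y_1 + 3y_2 - y_3 = 0. When solvable, the solutions are x = y + c·(1, -2, 2), c arbitrary (ker(I - K) = span{(1, -2, 2)}, dimension 1).

K has rank 1, so it is an outer product K = u v^T: every row of K is a multiple of one row vector. Reading off the entries, u = (1, -2, 2) and v = (9, 3, -1) (row i of K equals u_i·v^T). A rank-one matrix u v^T satisfies K u = u (v·u) and kills the (2)-dimensional subspace v^⊥, so its characteristic polynomial is lambda^2 (lambda - v·u) with v·u = tr K = 1. Hence the eigenvalues of I - K are 1 (multiplicity 2) and 1 - (1) = 0, so det(I - K) = 0. (Direct check: I - K =
[[-8, -3, 1],
 [18, 7, -2],
 [-18, -6, 3]]
has determinant 0.) So 1 is an eigenvalue of K and (I - K) is not invertible. The finite-dimensional Fredholm alternative says: either (I - K) is invertible, or ker(I - K) ≠ {0} and then range(I - K) = ker((I - K)^*)^⊥, with dim ker(I - K) = dim ker((I - K)^*). We are in the second case, so we need both kernels. Kernel of I - K: (I - K) u = u - u (v·u) = u - u = 0, so ker(I - K) = span{u} = span{(1, -2, 2)} (it is exactly 1-dimensional because rank(I - K) = 2). Kernel of the adjoint: K is real, so (I - K)^* = I - K^T = I - v u^T, and (I - v u^T) v = v - v (u·v) = 0; hence ker((I - K)^*) = span{v} = span{(9, 3, -1)}. Therefore (I - K) x = y is solvable iff <y, v> = 0, i.e. iff 9y_1 + 3y_2 - y_3 = 0. When this holds, K y = u (v·y) = 0, so (I - K) y = y and x = y is a particular solution; the full solution set is the line x = y + c·u = y + c·(1, -2, 2), c ∈ C.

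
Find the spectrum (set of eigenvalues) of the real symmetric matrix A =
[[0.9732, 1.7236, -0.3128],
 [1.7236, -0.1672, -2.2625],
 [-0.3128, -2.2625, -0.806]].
sigma(A) ≈ {-3, 0, 3}

A is real symmetric, so its spectrum consists of real eigenvalues. Expanding the characteristic polynomial of the displayed matrix gives
  det(λ I - A) = p(λ) = λ^3 + (0)λ^2 + (-9)λ + (0).
Solving p(λ) = 0 yields eigenvalues ≈ -3, 0, 3. (A is shown rounded to 4 decimals, so these recover the underlying integer eigenvalues to within that precision.)
Verification: the trace of A = 0 equals the sum of eigenvalues 0, and det(A) ≈ -0.0001 matches the eigenvalue product 0.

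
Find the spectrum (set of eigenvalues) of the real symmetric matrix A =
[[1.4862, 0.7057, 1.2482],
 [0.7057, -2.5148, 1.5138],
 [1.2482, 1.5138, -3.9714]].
sigma(A) ≈ {-5, -2, 2}

A is real symmetric, so its spectrum consists of real eigenvalues. Expanding the characteristic polynomial of the displayed matrix gives
  det(λ I - A) = p(λ) = λ^3 + (5)λ^2 + (-4)λ + (-20).
Solving p(λ) = 0 yields eigenvalues ≈ -5, -2, 2. (A is shown rounded to 4 decimals, so these recover the underlying integer eigenvalues to within that precision.)
Verification: the trace of A = -5 equals the sum of eigenvalues -5, and det(A) ≈ 20.0001 matches the eigenvalue product 20.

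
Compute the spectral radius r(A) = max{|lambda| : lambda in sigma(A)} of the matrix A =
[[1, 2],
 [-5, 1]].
r(A) = sqrt(11) ≈ 3.3166

The eigenvalues of A are the roots of its characteristic polynomial. With M = A (coefficients from the trace and determinant):
  p(λ) = det(λ I - M) = λ^2 - 2λ + 11.
For λ^2 - 2λ + 11 the discriminant is -40. It is negative, so the roots are the complex-conjugate pair λ = 1 ± (sqrt(40)/2) i ≈ 1 ± 3.1623i. For a conjugate pair the product of the roots equals the constant term, so |λ|^2 = 11 and |λ| = sqrt(11) ≈ 3.3166.
Thus the eigenvalues (to 4 decimals) are 1 ± 3.1623i (modulus 3.3166). The spectral radius is the largest modulus: r(A) = sqrt(11) ≈ 3.3166. (Cross-check: r(A) ≤ ||A||_2 ≈ 5.1401; equality holds whenever A is normal, though it can also hold for some non-normal A.)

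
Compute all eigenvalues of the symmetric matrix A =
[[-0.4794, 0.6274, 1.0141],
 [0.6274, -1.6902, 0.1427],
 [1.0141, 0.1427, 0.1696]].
sigma(A) ≈ {-2, -1, 1}

A is real symmetric, so its spectrum consists of real eigenvalues. Expanding the characteristic polynomial of the displayed matrix gives
  det(λ I - A) = p(λ) = λ^3 + (2)λ^2 + (-1)λ + (-2).
Solving p(λ) = 0 yields eigenvalues ≈ -2, -1, 1. (A is shown rounded to 4 decimals, so these recover the underlying integer eigenvalues to within that precision.)
Verification: the trace of A = -2 equals the sum of eigenvalues -2, and det(A) ≈ 2.0002 matches the eigenvalue product 2.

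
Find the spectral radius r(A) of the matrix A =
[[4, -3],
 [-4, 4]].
r(A) = (8 + sqrt(48))/2 ≈ 7.4641

The eigenvalues of A are the roots of its characteristic polynomial. With M = A (coefficients from the trace and determinant):
  p(λ) = det(λ I - M) = λ^2 - 8λ + 4.
For λ^2 - 8λ + 4 the discriminant is 48. It is nonnegative but not a perfect square, so the roots are real and irrational: λ = (8 ± sqrt(48))/2 ≈ 7.4641, 0.5359.
Thus the eigenvalues (to 4 decimals) are 7.4641 (modulus 7.4641); 0.5359 (modulus 0.5359). The spectral radius is the largest modulus: r(A) = (8 + sqrt(48))/2 ≈ 7.4641. (Cross-check: r(A) ≤ ||A||_2 ≈ 7.5311; equality holds whenever A is normal, though it can also hold for some non-normal A.)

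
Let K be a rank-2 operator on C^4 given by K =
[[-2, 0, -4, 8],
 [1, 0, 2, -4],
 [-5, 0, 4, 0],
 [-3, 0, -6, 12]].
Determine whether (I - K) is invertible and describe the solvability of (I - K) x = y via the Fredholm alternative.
(I - K) is invertible (det(I - K) = 7 ≠ 0), so for every y in C^4 the equation (I - K) x = y has a unique solution.

K has rank 2 and factors as K = U V^T = u1 v1^T + u2 v2^T with u1 = (-2, 1, -1, -3), v1 = (3, 0, -1, -2), u2 = (-2, 1, 1, -3), v2 = (-2, 0, 3, -2) (multiplying out reproduces the displayed K). The nonzero eigenvalues of U V^T coincide with those of the 2 x 2 matrix G = V^T U = [[v1·u1, v1·u2], [v2·u1, v2·u2]] = [[1, -1], [7, 13]], and by the Sylvester determinant identity det(I_4 - U V^T) = det(I_2 - V^T U) = det([[0, 1], [-7, -12]]) = (0)(-12) - (1)(-7) = 7. (Direct check: I - K =
[[3, 0, 4, -8],
 [-1, 1, -2, 4],
 [5, 0, -3, 0],
 [3, 0, 6, -11]]
has determinant 7.) The finite-dimensional Fredholm alternative says: either (I - K) is invertible, or ker(I - K) ≠ {0} and then range(I - K) = ker((I - K)^*)^⊥, with dim ker(I - K) = dim ker((I - K)^*). Since det(I - K) ≠ 0, 1 is not an eigenvalue of K and ker(I - K) = {0}, so we are in the first case: for every y there is a unique x = (I - K)^(-1) y. (Explicitly, by the Woodbury identity, (I - U V^T)^(-1) = I + U (I_2 - G)^(-1) V^T.)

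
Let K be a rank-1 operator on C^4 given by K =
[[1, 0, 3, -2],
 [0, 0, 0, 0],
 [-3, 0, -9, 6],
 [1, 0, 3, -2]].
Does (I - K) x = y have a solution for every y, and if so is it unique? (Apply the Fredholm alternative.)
(I - K) is invertible (det(I - K) = 11 ≠ 0), so for every y in C^4 the equation (I - K) x = y has a unique solution.

K has rank 1, so it is an outer product K = u v^T: every row of K is a multiple of one row vector. Reading off the entries, u = (-1, 0, 3, -1) and v = (-1, 0, -3, 2) (row i of K equals u_i·v^T). A rank-one matrix u v^T satisfies K u = u (v·u) and kills the (3)-dimensional subspace v^⊥, so its characteristic polynomial is lambda^3 (lambda - v·u) with v·u = tr K = -10. Hence the eigenvalues of I - K are 1 (multiplicity 3) and 1 - (-10) = 11, so det(I - K) = 11. (Direct check: I - K =
[[0, 0, -3, 2],
 [0, 1, 0, 0],
 [3, 0, 10, -6],
 [-1, 0, -3, 3]]
has determinant 11.) The finite-dimensional Fredholm alternative says: either (I - K) is invertible, or ker(I - K) ≠ {0} and then range(I - K) = ker((I - K)^*)^⊥, with dim ker(I - K) = dim ker((I - K)^*). Since det(I - K) ≠ 0, 1 is not an eigenvalue of K and ker(I - K) = {0}, so we are in the first case: for every y there is a unique x = (I - K)^(-1) y. Explicitly, by the Sherman–Morrison formula, (I - u v^T)^(-1) = I + u v^T/(1 - v·u), i.e. (I - K)^(-1) = I + K/(11).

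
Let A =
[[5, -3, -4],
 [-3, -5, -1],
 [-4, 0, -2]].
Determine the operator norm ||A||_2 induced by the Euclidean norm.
||A||_2 ≈ 7.3663 (= sqrt(largest eigenvalue of A^T A))

||A||_2 = sigma_max(A) = sqrt(lambda_max(A^T A)). Form the symmetric matrix M = A^T A =
[[50, 0, -9],
 [0, 34, 17],
 [-9, 17, 21]].
Its characteristic polynomial (trace, sum of principal 2x2 minors, determinant of M give the coefficients) is
  p(λ) = det(λ I - M) = λ^3 - 105λ^2 + 3094λ - 18496.
No integer candidate from the rational root theorem (±divisors of 18496) is a root, so the roots are irrational. The cubic discriminant is Δ = 342935492 > 0, so there are three distinct real roots. p(7) = -1640 and p(8) = 48 have opposite signs, so a root lies in (7, 8); Newton's method refines it to λ ≈ 7.9702. p(42) = 320 and p(43) = -92 have opposite signs, so a root lies in (42, 43); Newton's method refines it to λ ≈ 42.7668. p(54) = -136 and p(55) = 424 have opposite signs, so a root lies in (54, 55); Newton's method refines it to λ ≈ 54.263. Check (Vieta): the three roots sum to 105, matching tr M = 105.
So the eigenvalues of A^T A are ≈ 7.9702, 42.7668, 54.263 (all ≥ 0, as they must be for A^T A). The largest is λ_max ≈ 54.263, hence ||A||_2 = sqrt(λ_max) ≈ 7.3663.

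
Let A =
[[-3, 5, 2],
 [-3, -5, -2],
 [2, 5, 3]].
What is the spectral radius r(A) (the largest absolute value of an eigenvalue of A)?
r(A) ≈ 4.5956

The eigenvalues of A are the roots of its characteristic polynomial. With M = A (coefficients from the trace, the sum of principal 2x2 minors, and det A):
  p(λ) = det(λ I - M) = λ^3 + 5λ^2 + 12λ - 30.
No integer candidate from the rational root theorem (±divisors of 30) is a root, so the roots are irrational. The cubic discriminant is Δ = -45012 < 0, so there is one real root and a complex-conjugate pair. p(1) = -12 and p(2) = 22 have opposite signs, so a root lies in (1, 2); Newton's method refines it to λ ≈ 1.4205. Dividing out (λ - (1.4205)) leaves approximately λ^2 + 6.4205λ + 21.12. For λ^2 + 6.4205λ + 21.12 the discriminant is -43.2576. It is negative, so the remaining roots are the complex-conjugate pair λ ≈ -3.2102 ± 3.2885i. Their product equals the constant term, so |λ|^2 ≈ 21.12 and |λ| ≈ 4.5956.
Thus the eigenvalues (to 4 decimals) are 1.4205 (modulus 1.4205); -3.2102 ± 3.2885i (modulus 4.5956). The spectral radius is the largest modulus: r(A) ≈ 4.5956. (Cross-check: r(A) ≤ ||A||_2 ≈ 9.6613; equality holds whenever A is normal, though it can also hold for some non-normal A.)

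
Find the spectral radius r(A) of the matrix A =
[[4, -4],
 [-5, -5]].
r(A) = (1 + sqrt(161))/2 ≈ 6.8443

The eigenvalues of A are the roots of its characteristic polynomial. With M = A (coefficients from the trace and determinant):
  p(λ) = det(λ I - M) = λ^2 + λ - 40.
For λ^2 + λ - 40 the discriminant is 161. It is nonnegative but not a perfect square, so the roots are real and irrational: λ = (-1 ± sqrt(161))/2 ≈ 5.8443, -6.8443.
Thus the eigenvalues (to 4 decimals) are 5.8443 (modulus 5.8443); -6.8443 (modulus 6.8443). The spectral radius is the largest modulus: r(A) = (1 + sqrt(161))/2 ≈ 6.8443. (Cross-check: r(A) ≤ ||A||_2 ≈ 7.0711; equality holds whenever A is normal, though it can also hold for some non-normal A.)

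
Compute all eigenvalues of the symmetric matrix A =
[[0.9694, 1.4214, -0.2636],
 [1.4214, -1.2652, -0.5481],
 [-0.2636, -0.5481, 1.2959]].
sigma(A) ≈ {-2, 1, 2}

A is real symmetric, so its spectrum consists of real eigenvalues. Expanding the characteristic polynomial of the displayed matrix gives
  det(λ I - A) = p(λ) = λ^3 + (-1)λ^2 + (-4)λ + (4).
Solving p(λ) = 0 yields eigenvalues ≈ -2, 1, 2. (A is shown rounded to 4 decimals, so these recover the underlying integer eigenvalues to within that precision.)
Verification: the trace of A = 1 equals the sum of eigenvalues 1, and det(A) ≈ -4.0002 matches the eigenvalue product -4.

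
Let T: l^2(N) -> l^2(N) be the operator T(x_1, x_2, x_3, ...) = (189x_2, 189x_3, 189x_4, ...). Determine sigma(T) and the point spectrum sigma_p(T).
sigma(T) = closed disk {z in C : |z| ≤ 189}; sigma_p(T) = open disk {z in C : |z| < 189}

Note T = 189·V where V is the unit left shift (V x)_k = x_{k+1}; so sigma(T) = 189·sigma(V) and ||T|| = 189||V||. ||T x||^2 = 35721sum_{k≥2} |x_k|^2 ≤ 35721||x||^2, with equality on {x : x_1 = 0}, so ||T|| = 189. For any lambda with |lambda| < 189, set r = lambda/189 (|r| < 1); the vector x = (1, r, r^2, ...) is in l^2 and satisfies T x = 189(r, r^2, ...) = lambda x, so lambda is an eigenvalue. On the boundary |lambda| = 189 the geometric series diverges, so no l^2 eigenvector exists, but these lambda lie in the approximate point spectrum. Hence sigma(T) is the closed disk of radius 189 and sigma_p(T) is the open disk.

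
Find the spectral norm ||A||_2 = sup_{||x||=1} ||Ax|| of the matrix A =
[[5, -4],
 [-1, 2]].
||A||_2 = sqrt((46 + sqrt(1972))/2) ≈ 6.7234 (= sqrt(largest eigenvalue of A^T A))

||A||_2 = sigma_max(A) = sqrt(lambda_max(A^T A)). Form the symmetric matrix M = A^T A =
[[26, -22],
 [-22, 20]].
Its characteristic polynomial (trace, determinant of M give the coefficients) is
  p(λ) = det(λ I - M) = λ^2 - 46λ + 36.
For λ^2 - 46λ + 36 the discriminant is 1972. It is nonnegative but not a perfect square, so the roots are real and irrational: λ = (46 ± sqrt(1972))/2 ≈ 45.2036, 0.7964.
So the eigenvalues of A^T A are ≈ 0.7964, 45.2036 (all ≥ 0, as they must be for A^T A). The largest is λ_max = (46 + sqrt(1972))/2 ≈ 45.2036, hence ||A||_2 = sqrt(λ_max) = sqrt((46 + sqrt(1972))/2) ≈ 6.7234.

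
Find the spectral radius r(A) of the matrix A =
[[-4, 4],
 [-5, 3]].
r(A) = sqrt(8) ≈ 2.8284

The eigenvalues of A are the roots of its characteristic polynomial. With M = A (coefficients from the trace and determinant):
  p(λ) = det(λ I - M) = λ^2 + λ + 8.
For λ^2 + λ + 8 the discriminant is -31. It is negative, so the roots are the complex-conjugate pair λ = -1/2 ± (sqrt(31)/2) i ≈ -0.5 ± 2.7839i. For a conjugate pair the product of the roots equals the constant term, so |λ|^2 = 8 and |λ| = sqrt(8) ≈ 2.8284.
Thus the eigenvalues (to 4 decimals) are -0.5 ± 2.7839i (modulus 2.8284). The spectral radius is the largest modulus: r(A) = sqrt(8) ≈ 2.8284. (Cross-check: r(A) ≤ ||A||_2 ≈ 8.0632; equality holds whenever A is normal, though it can also hold for some non-normal A.)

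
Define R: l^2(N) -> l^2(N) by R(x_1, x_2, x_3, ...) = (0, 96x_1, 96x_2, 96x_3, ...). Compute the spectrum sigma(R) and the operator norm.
sigma(R) = closed disk {z in C : |z| ≤ 96}; ||R|| = 96

Note R = 96·U where U is the unit right shift (U x)_k = x_{k-1} (with x_0 := 0); so ||R|| = 96||U|| and sigma(R) = 96·sigma(U). ||R x||^2 = sum_{k≥1} |96x_k|^2 = 9216||x||^2, so ||R|| = 96 and sigma(R) ⊂ {|z| ≤ 96}. For any |lambda| < 96, the equation (R - lambda I) x = 0 forces x_1 = 0, then 96x_k = lambda x_{k+1} ⇒ x = 0, so R has no eigenvalues. But (R - lambda I) is not surjective for |lambda| < 96: solving (R - lambda I) x = e_1 would require x_n proportional to (lambda/96)^(-n), which is not in l^2. So every |lambda| < 96 lies in the residual spectrum. The boundary |lambda| = 96 is in the approximate point spectrum (the spectrum is closed). Hence sigma(R) is the closed disk of radius 96.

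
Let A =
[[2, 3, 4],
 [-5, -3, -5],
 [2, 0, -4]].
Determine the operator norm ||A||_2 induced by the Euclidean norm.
||A||_2 ≈ 9.4376 (= sqrt(largest eigenvalue of A^T A))

||A||_2 = sigma_max(A) = sqrt(lambda_max(A^T A)). Form the symmetric matrix M = A^T A =
[[33, 21, 25],
 [21, 18, 27],
 [25, 27, 57]].
Its characteristic polynomial (trace, sum of principal 2x2 minors, determinant of M give the coefficients) is
  p(λ) = det(λ I - M) = λ^3 - 108λ^2 + 1706λ - 1764.
No integer candidate from the rational root theorem (±divisors of 1764) is a root, so the roots are irrational. The cubic discriminant is Δ = 10964209072 > 0, so there are three distinct real roots. p(1) = -165 and p(2) = 1224 have opposite signs, so a root lies in (1, 2); Newton's method refines it to λ ≈ 1.1114. p(17) = 939 and p(18) = -216 have opposite signs, so a root lies in (17, 18); Newton's method refines it to λ ≈ 17.82. p(89) = -429 and p(90) = 5976 have opposite signs, so a root lies in (89, 90); Newton's method refines it to λ ≈ 89.0686. Check (Vieta): the three roots sum to 108, matching tr M = 108.
So the eigenvalues of A^T A are ≈ 1.1114, 17.82, 89.0686 (all ≥ 0, as they must be for A^T A). The largest is λ_max ≈ 89.0686, hence ||A||_2 = sqrt(λ_max) ≈ 9.4376.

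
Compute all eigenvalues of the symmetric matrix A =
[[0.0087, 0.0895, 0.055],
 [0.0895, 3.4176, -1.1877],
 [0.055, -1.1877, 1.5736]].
sigma(A) ≈ {0, 1, 4}

A is real symmetric, so its spectrum consists of real eigenvalues. Expanding the characteristic polynomial of the displayed matrix gives
  det(λ I - A) = p(λ) = λ^3 + (-5)λ^2 + (4)λ + (0).
Solving p(λ) = 0 yields eigenvalues ≈ 0, 1, 4. (A is shown rounded to 4 decimals, so these recover the underlying integer eigenvalues to within that precision.)
Verification: the trace of A = 5 equals the sum of eigenvalues 5, and det(A) ≈ -0.0001 matches the eigenvalue product 0.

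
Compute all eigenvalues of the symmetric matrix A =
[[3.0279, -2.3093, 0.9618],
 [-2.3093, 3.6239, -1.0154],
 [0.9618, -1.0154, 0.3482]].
sigma(A) ≈ {0, 1, 6}

A is real symmetric, so its spectrum consists of real eigenvalues. Expanding the characteristic polynomial of the displayed matrix gives
  det(λ I - A) = p(λ) = λ^3 + (-7)λ^2 + (6)λ + (0).
Solving p(λ) = 0 yields eigenvalues ≈ 0, 1, 6. (A is shown rounded to 4 decimals, so these recover the underlying integer eigenvalues to within that precision.)
Verification: the trace of A = 7 equals the sum of eigenvalues 7, and det(A) ≈ 0.0002 matches the eigenvalue product 0.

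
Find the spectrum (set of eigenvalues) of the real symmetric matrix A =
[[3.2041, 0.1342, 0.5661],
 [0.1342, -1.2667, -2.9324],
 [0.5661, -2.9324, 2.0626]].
sigma(A) ≈ {-3, 3, 4}

A is real symmetric, so its spectrum consists of real eigenvalues. Expanding the characteristic polynomial of the displayed matrix gives
  det(λ I - A) = p(λ) = λ^3 + (-4)λ^2 + (-9)λ + (36).
Solving p(λ) = 0 yields eigenvalues ≈ -3, 3, 4. (A is shown rounded to 4 decimals, so these recover the underlying integer eigenvalues to within that precision.)
Verification: the trace of A = 4 equals the sum of eigenvalues 4, and det(A) ≈ -36.0001 matches the eigenvalue product -36.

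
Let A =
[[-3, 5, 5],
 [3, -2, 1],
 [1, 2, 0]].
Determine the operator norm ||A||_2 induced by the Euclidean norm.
||A||_2 ≈ 7.9896 (= sqrt(largest eigenvalue of A^T A))

||A||_2 = sigma_max(A) = sqrt(lambda_max(A^T A)). Form the symmetric matrix M = A^T A =
[[19, -19, -12],
 [-19, 33, 23],
 [-12, 23, 26]].
Its characteristic polynomial (trace, sum of principal 2x2 minors, determinant of M give the coefficients) is
  p(λ) = det(λ I - M) = λ^3 - 78λ^2 + 945λ - 2601.
No integer candidate from the rational root theorem (±divisors of 2601) is a root, so the roots are irrational. The cubic discriminant is Δ = 388584945 > 0, so there are three distinct real roots. p(4) = -5 and p(5) = 299 have opposite signs, so a root lies in (4, 5); Newton's method refines it to λ ≈ 4.0136. p(10) = 49 and p(11) = -313 have opposite signs, so a root lies in (10, 11); Newton's method refines it to λ ≈ 10.152. p(63) = -2601 and p(64) = 535 have opposite signs, so a root lies in (63, 64); Newton's method refines it to λ ≈ 63.8344. Check (Vieta): the three roots sum to 78, matching tr M = 78.
So the eigenvalues of A^T A are ≈ 4.0136, 10.152, 63.8344 (all ≥ 0, as they must be for A^T A). The largest is λ_max ≈ 63.8344, hence ||A||_2 = sqrt(λ_max) ≈ 7.9896.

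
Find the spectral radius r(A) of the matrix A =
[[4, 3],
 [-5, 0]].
r(A) = sqrt(15) ≈ 3.873

The eigenvalues of A are the roots of its characteristic polynomial. With M = A (coefficients from the trace and determinant):
  p(λ) = det(λ I - M) = λ^2 - 4λ + 15.
For λ^2 - 4λ + 15 the discriminant is -44. It is negative, so the roots are the complex-conjugate pair λ = 2 ± (sqrt(44)/2) i ≈ 2 ± 3.3166i. For a conjugate pair the product of the roots equals the constant term, so |λ|^2 = 15 and |λ| = sqrt(15) ≈ 3.873.
Thus the eigenvalues (to 4 decimals) are 2 ± 3.3166i (modulus 3.873). The spectral radius is the largest modulus: r(A) = sqrt(15) ≈ 3.873. (Cross-check: r(A) ≤ ||A||_2 ≈ 6.7082; equality holds whenever A is normal, though it can also hold for some non-normal A.)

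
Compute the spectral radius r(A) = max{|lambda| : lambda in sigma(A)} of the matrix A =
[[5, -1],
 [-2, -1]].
r(A) = (4 + sqrt(44))/2 ≈ 5.3166

The eigenvalues of A are the roots of its characteristic polynomial. With M = A (coefficients from the trace and determinant):
  p(λ) = det(λ I - M) = λ^2 - 4λ - 7.
For λ^2 - 4λ - 7 the discriminant is 44. It is nonnegative but not a perfect square, so the roots are real and irrational: λ = (4 ± sqrt(44))/2 ≈ 5.3166, -1.3166.
Thus the eigenvalues (to 4 decimals) are 5.3166 (modulus 5.3166); -1.3166 (modulus 1.3166). The spectral radius is the largest modulus: r(A) = (4 + sqrt(44))/2 ≈ 5.3166. (Cross-check: r(A) ≤ ||A||_2 ≈ 5.4157; equality holds whenever A is normal, though it can also hold for some non-normal A.)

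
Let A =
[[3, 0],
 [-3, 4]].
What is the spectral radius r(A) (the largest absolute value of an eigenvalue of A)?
r(A) = 4

The eigenvalues of A are the roots of its characteristic polynomial. With M = A (coefficients from the trace and determinant):
  p(λ) = det(λ I - M) = λ^2 - 7λ + 12.
For λ^2 - 7λ + 12 the discriminant is 1. It is a perfect square (1^2), so the roots are rational: λ = (7 ± 1)/2 = 4, 3.
Thus the eigenvalues (to 4 decimals) are 4 (modulus 4); 3 (modulus 3). The spectral radius is the largest modulus: r(A) = 4. (Cross-check: r(A) ≤ ||A||_2 ≈ 5.389; equality holds whenever A is normal, though it can also hold for some non-normal A.)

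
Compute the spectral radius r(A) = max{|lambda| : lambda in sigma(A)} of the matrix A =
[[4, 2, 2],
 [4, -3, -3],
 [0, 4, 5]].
r(A) ≈ 5.938

The eigenvalues of A are the roots of its characteristic polynomial. With M = A (coefficients from the trace, the sum of principal 2x2 minors, and det A):
  p(λ) = det(λ I - M) = λ^3 - 6λ^2 - 3λ + 20.
No integer candidate from the rational root theorem (±divisors of 20) is a root, so the roots are irrational. The cubic discriminant is Δ = 13392 > 0, so there are three distinct real roots. p(-2) = -6 and p(-1) = 16 have opposite signs, so a root lies in (-2, -1); Newton's method refines it to λ ≈ -1.8045. p(1) = 12 and p(2) = -2 have opposite signs, so a root lies in (1, 2); Newton's method refines it to λ ≈ 1.8665. p(5) = -20 and p(6) = 2 have opposite signs, so a root lies in (5, 6); Newton's method refines it to λ ≈ 5.938. Check (Vieta): the three roots sum to 6, matching tr M = 6.
Thus the eigenvalues (to 4 decimals) are -1.8045 (modulus 1.8045); 1.8665 (modulus 1.8665); 5.938 (modulus 5.938). The spectral radius is the largest modulus: r(A) ≈ 5.938. (Cross-check: r(A) ≤ ||A||_2 ≈ 8.2279; equality holds whenever A is normal, though it can also hold for some non-normal A.)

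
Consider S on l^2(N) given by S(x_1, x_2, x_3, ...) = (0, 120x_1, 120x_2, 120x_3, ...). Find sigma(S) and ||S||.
sigma(S) = closed disk {z in C : |z| ≤ 120}; ||S|| = 120

Note S = 120·U where U is the unit right shift (U x)_k = x_{k-1} (with x_0 := 0); so ||S|| = 120||U|| and sigma(S) = 120·sigma(U). ||S x||^2 = sum_{k≥1} |120x_k|^2 = 14400||x||^2, so ||S|| = 120 and sigma(S) ⊂ {|z| ≤ 120}. For any |lambda| < 120, the equation (S - lambda I) x = 0 forces x_1 = 0, then 120x_k = lambda x_{k+1} ⇒ x = 0, so S has no eigenvalues. But (S - lambda I) is not surjective for |lambda| < 120: solving (S - lambda I) x = e_1 would require x_n proportional to (lambda/120)^(-n), which is not in l^2. So every |lambda| < 120 lies in the residual spectrum. The boundary |lambda| = 120 is in the approximate point spectrum (the spectrum is closed). Hence sigma(S) is the closed disk of radius 120.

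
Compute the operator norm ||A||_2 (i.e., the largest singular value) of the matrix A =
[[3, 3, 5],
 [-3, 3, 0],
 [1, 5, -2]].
||A||_2 ≈ 6.9206 (= sqrt(largest eigenvalue of A^T A))

||A||_2 = sigma_max(A) = sqrt(lambda_max(A^T A)). Form the symmetric matrix M = A^T A =
[[19, 5, 13],
 [5, 43, 5],
 [13, 5, 29]].
Its characteristic polynomial (trace, sum of principal 2x2 minors, determinant of M give the coefficients) is
  p(λ) = det(λ I - M) = λ^3 - 91λ^2 + 2396λ - 15876.
No integer candidate from the rational root theorem (±divisors of 15876) is a root, so the roots are irrational. The cubic discriminant is Δ = 167376464 > 0, so there are three distinct real roots. p(10) = -16 and p(11) = 800 have opposite signs, so a root lies in (10, 11); Newton's method refines it to λ ≈ 10.0183. p(33) = 30 and p(34) = -304 have opposite signs, so a root lies in (33, 34); Newton's method refines it to λ ≈ 33.0876. p(47) = -460 and p(48) = 60 have opposite signs, so a root lies in (47, 48); Newton's method refines it to λ ≈ 47.8941. Check (Vieta): the three roots sum to 91, matching tr M = 91.
So the eigenvalues of A^T A are ≈ 10.0183, 33.0876, 47.8941 (all ≥ 0, as they must be for A^T A). The largest is λ_max ≈ 47.8941, hence ||A||_2 = sqrt(λ_max) ≈ 6.9206.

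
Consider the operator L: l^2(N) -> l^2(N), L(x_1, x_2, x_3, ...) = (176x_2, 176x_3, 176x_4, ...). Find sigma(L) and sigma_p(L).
sigma(L) = closed disk {z in C : |z| ≤ 176}; sigma_p(L) = open disk {z in C : |z| < 176}

Note L = 176·V where V is the unit left shift (V x)_k = x_{k+1}; so sigma(L) = 176·sigma(V) and ||L|| = 176||V||. ||L x||^2 = 30976sum_{k≥2} |x_k|^2 ≤ 30976||x||^2, with equality on {x : x_1 = 0}, so ||L|| = 176. For any lambda with |lambda| < 176, set r = lambda/176 (|r| < 1); the vector x = (1, r, r^2, ...) is in l^2 and satisfies L x = 176(r, r^2, ...) = lambda x, so lambda is an eigenvalue. On the boundary |lambda| = 176 the geometric series diverges, so no l^2 eigenvector exists, but these lambda lie in the approximate point spectrum. Hence sigma(L) is the closed disk of radius 176 and sigma_p(L) is the open disk.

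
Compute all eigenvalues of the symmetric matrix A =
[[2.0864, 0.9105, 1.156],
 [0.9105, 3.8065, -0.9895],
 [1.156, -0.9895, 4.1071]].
sigma(A) ≈ {1, 4, 5}

A is real symmetric, so its spectrum consists of real eigenvalues. Expanding the characteristic polynomial of the displayed matrix gives
  det(λ I - A) = p(λ) = λ^3 + (-10)λ^2 + (29)λ + (-20).
Solving p(λ) = 0 yields eigenvalues ≈ 1, 4, 5. (A is shown rounded to 4 decimals, so these recover the underlying integer eigenvalues to within that precision.)
Verification: the trace of A = 10 equals the sum of eigenvalues 10, and det(A) ≈ 20.0007 matches the eigenvalue product 20.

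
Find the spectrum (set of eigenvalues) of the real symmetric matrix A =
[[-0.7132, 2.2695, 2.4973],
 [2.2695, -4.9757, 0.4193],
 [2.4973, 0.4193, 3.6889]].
sigma(A) ≈ {-6, -1, 5}

A is real symmetric, so its spectrum consists of real eigenvalues. Expanding the characteristic polynomial of the displayed matrix gives
  det(λ I - A) = p(λ) = λ^3 + (2)λ^2 + (-29)λ + (-30).
Solving p(λ) = 0 yields eigenvalues ≈ -6, -1, 5. (A is shown rounded to 4 decimals, so these recover the underlying integer eigenvalues to within that precision.)
Verification: the trace of A = -2 equals the sum of eigenvalues -2, and det(A) ≈ 29.9998 matches the eigenvalue product 30.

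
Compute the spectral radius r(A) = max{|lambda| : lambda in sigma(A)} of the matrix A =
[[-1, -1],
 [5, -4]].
r(A) = 3

The eigenvalues of A are the roots of its characteristic polynomial. With M = A (coefficients from the trace and determinant):
  p(λ) = det(λ I - M) = λ^2 + 5λ + 9.
For λ^2 + 5λ + 9 the discriminant is -11. It is negative, so the roots are the complex-conjugate pair λ = -5/2 ± (sqrt(11)/2) i ≈ -2.5 ± 1.6583i. For a conjugate pair the product of the roots equals the constant term, so |λ|^2 = 9 and |λ| = sqrt(9) = 3.
Thus the eigenvalues (to 4 decimals) are -2.5 ± 1.6583i (modulus 3). The spectral radius is the largest modulus: r(A) = 3. (Cross-check: r(A) ≤ ||A||_2 ≈ 6.4051; equality holds whenever A is normal, though it can also hold for some non-normal A.)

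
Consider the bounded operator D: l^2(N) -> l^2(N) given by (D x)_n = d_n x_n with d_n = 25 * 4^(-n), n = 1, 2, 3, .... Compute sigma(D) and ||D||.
sigma(D) = {25 * 4^(-n) : n ≥ 1} ∪ {0}; ||D|| = 25/4

A bounded diagonal operator on l^2 with diagonal entries d_n has spectrum equal to the closure of {d_n : n ≥ 1}: every d_n is an eigenvalue (with eigenvector e_n), so {d_n} ⊂ sigma(D); the spectrum is closed, so its closure is too; and for lambda not in the closure, (D - lambda I) has bounded inverse (the diagonal entries 1/(d_n - lambda) are bounded). For our sequence d_n = 25 * 4^(-n), n = 1, 2, 3, ...:
  - {d_n} = {25 * 4^(-n) : n ≥ 1}; the only limit point is 0
  - closure = {25 * 4^(-n) : n ≥ 1} ∪ {0}
For the norm: a diagonal operator has ||D|| = sup_n |d_n|. Here d_n = 25 * 4^(-n) is positive and decreasing, so sup_n |d_n| = d_1 = 25/4. So ||D|| = 25/4.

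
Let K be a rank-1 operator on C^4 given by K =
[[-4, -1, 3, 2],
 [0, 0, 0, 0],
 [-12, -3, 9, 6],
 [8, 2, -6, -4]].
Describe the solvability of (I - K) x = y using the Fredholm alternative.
(I - K) is singular (det(I - K) = 0, i.e. 1 ∈ sigma(K)). (I - K) x = y is solvable iff y ⊥ ker((I - K)^*) = span{(-4, -1, 3, 2)}, i.e. iff -4y_1 - y_2 + 3y_3 + 2y_4 = 0. When solvable, the solutions are x = y + c·(1, 0, 3, -2), c arbitrary (ker(I - K) = span{(1, 0, 3, -2)}, dimension 1).

K has rank 1, so it is an outer product K = u v^T: every row of K is a multiple of one row vector. Reading off the entries, u = (1, 0, 3, -2) and v = (-4, -1, 3, 2) (row i of K equals u_i·v^T). A rank-one matrix u v^T satisfies K u = u (v·u) and kills the (3)-dimensional subspace v^⊥, so its characteristic polynomial is lambda^3 (lambda - v·u) with v·u = tr K = 1. Hence the eigenvalues of I - K are 1 (multiplicity 3) and 1 - (1) = 0, so det(I - K) = 0. (Direct check: I - K =
[[5, 1, -3, -2],
 [0, 1, 0, 0],
 [12, 3, -8, -6],
 [-8, -2, 6, 5]]
has determinant 0.) So 1 is an eigenvalue of K and (I - K) is not invertible. The finite-dimensional Fredholm alternative says: either (I - K) is invertible, or ker(I - K) ≠ {0} and then range(I - K) = ker((I - K)^*)^⊥, with dim ker(I - K) = dim ker((I - K)^*). We are in the second case, so we need both kernels. Kernel of I - K: (I - K) u = u - u (v·u) = u - u = 0, so ker(I - K) = span{u} = span{(1, 0, 3, -2)} (it is exactly 1-dimensional because rank(I - K) = 3). Kernel of the adjoint: K is real, so (I - K)^* = I - K^T = I - v u^T, and (I - v u^T) v = v - v (u·v) = 0; hence ker((I - K)^*) = span{v} = span{(-4, -1, 3, 2)}. Therefore (I - K) x = y is solvable iff <y, v> = 0, i.e. iff -4y_1 - y_2 + 3y_3 + 2y_4 = 0. When this holds, K y = u (v·y) = 0, so (I - K) y = y and x = y is a particular solution; the full solution set is the line x = y + c·u = y + c·(1, 0, 3, -2), c ∈ C.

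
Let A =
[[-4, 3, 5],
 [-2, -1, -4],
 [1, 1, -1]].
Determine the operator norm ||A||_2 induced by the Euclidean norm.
||A||_2 ≈ 7.5506 (= sqrt(largest eigenvalue of A^T A))

||A||_2 = sigma_max(A) = sqrt(lambda_max(A^T A)). Form the symmetric matrix M = A^T A =
[[21, -9, -13],
 [-9, 11, 18],
 [-13, 18, 42]].
Its characteristic polynomial (trace, sum of principal 2x2 minors, determinant of M give the coefficients) is
  p(λ) = det(λ I - M) = λ^3 - 74λ^2 + 1001λ - 1849.
No integer candidate from the rational root theorem (±divisors of 1849) is a root, so the roots are irrational. The cubic discriminant is Δ = 850932009 > 0, so there are three distinct real roots. p(2) = -135 and p(3) = 515 have opposite signs, so a root lies in (2, 3); Newton's method refines it to λ ≈ 2.1918. p(14) = 405 and p(15) = -109 have opposite signs, so a root lies in (14, 15); Newton's method refines it to λ ≈ 14.7974. p(57) = -25 and p(58) = 2385 have opposite signs, so a root lies in (57, 58); Newton's method refines it to λ ≈ 57.0108. Check (Vieta): the three roots sum to 74, matching tr M = 74.
So the eigenvalues of A^T A are ≈ 2.1918, 14.7974, 57.0108 (all ≥ 0, as they must be for A^T A). The largest is λ_max ≈ 57.0108, hence ||A||_2 = sqrt(λ_max) ≈ 7.5506.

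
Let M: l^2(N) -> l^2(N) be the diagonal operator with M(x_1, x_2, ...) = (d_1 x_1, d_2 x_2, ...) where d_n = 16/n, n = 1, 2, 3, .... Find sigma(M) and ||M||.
sigma(M) = {16/n : n ≥ 1} ∪ {0}; ||M|| = 16

A bounded diagonal operator on l^2 with diagonal entries d_n has spectrum equal to the closure of {d_n : n ≥ 1}: every d_n is an eigenvalue (with eigenvector e_n), so {d_n} ⊂ sigma(M); the spectrum is closed, so its closure is too; and for lambda not in the closure, (M - lambda I) has bounded inverse (the diagonal entries 1/(d_n - lambda) are bounded). For our sequence d_n = 16/n, n = 1, 2, 3, ...:
  - {d_n} = {16/n : n ≥ 1}; the only limit point is 0
  - closure = {16/n : n ≥ 1} ∪ {0}
For the norm: a diagonal operator has ||M|| = sup_n |d_n|. Here d_n = 16/n is positive and decreasing, so sup_n |d_n| = d_1 = 16. So ||M|| = 16.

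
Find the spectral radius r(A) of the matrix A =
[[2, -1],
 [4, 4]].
r(A) = sqrt(12) ≈ 3.4641

The eigenvalues of A are the roots of its characteristic polynomial. With M = A (coefficients from the trace and determinant):
  p(λ) = det(λ I - M) = λ^2 - 6λ + 12.
For λ^2 - 6λ + 12 the discriminant is -12. It is negative, so the roots are the complex-conjugate pair λ = 3 ± (sqrt(12)/2) i ≈ 3 ± 1.7321i. For a conjugate pair the product of the roots equals the constant term, so |λ|^2 = 12 and |λ| = sqrt(12) ≈ 3.4641.
Thus the eigenvalues (to 4 decimals) are 3 ± 1.7321i (modulus 3.4641). The spectral radius is the largest modulus: r(A) = sqrt(12) ≈ 3.4641. (Cross-check: r(A) ≤ ||A||_2 ≈ 5.7079; equality holds whenever A is normal, though it can also hold for some non-normal A.)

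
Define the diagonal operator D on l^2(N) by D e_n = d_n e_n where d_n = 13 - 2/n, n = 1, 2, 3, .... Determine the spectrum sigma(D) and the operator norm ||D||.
sigma(D) = {13 - 2/n : n ≥ 1} ∪ {13}; ||D|| = 13

A bounded diagonal operator on l^2 with diagonal entries d_n has spectrum equal to the closure of {d_n : n ≥ 1}: every d_n is an eigenvalue (with eigenvector e_n), so {d_n} ⊂ sigma(D); the spectrum is closed, so its closure is too; and for lambda not in the closure, (D - lambda I) has bounded inverse (the diagonal entries 1/(d_n - lambda) are bounded). For our sequence d_n = 13 - 2/n, n = 1, 2, 3, ...:
  - {d_n} = {13 - 2/n : n ≥ 1}; the only limit point is 13
  - closure = {13 - 2/n : n ≥ 1} ∪ {13}
For the norm: a diagonal operator has ||D|| = sup_n |d_n|. Here d_n = 13 - 2/n increases monotonically from d_1 = 11 toward 13, with all terms in [11, 13); so sup_n |d_n| = 13 (the supremum is the limit, not attained). So ||D|| = 13.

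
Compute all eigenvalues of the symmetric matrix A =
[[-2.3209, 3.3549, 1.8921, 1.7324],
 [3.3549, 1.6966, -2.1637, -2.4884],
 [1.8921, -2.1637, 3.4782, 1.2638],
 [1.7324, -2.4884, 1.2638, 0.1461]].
sigma(A) ≈ {-6, 0, 3, 6}

A is real symmetric, so its spectrum consists of real eigenvalues. Expanding the characteristic polynomial of the displayed matrix gives
  det(λ I - A) = p(λ) = λ^4 + (-3)λ^3 + (-36)λ^2 + (107.997)λ + (0.0046).
Solving p(λ) = 0 yields eigenvalues ≈ -6, 0, 3, 6. (A is shown rounded to 4 decimals, so these recover the underlying integer eigenvalues to within that precision.)
Verification: the trace of A = 3 equals the sum of eigenvalues 3, and det(A) ≈ 0.0046 matches the eigenvalue product 0.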